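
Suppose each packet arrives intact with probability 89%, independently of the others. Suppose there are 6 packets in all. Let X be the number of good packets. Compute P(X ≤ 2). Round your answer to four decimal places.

0.0018

X ~ Binomial(6, 0.89); P(X ≤ 2) = Σ C(6,k) p^k (1−p)^(6−k) over k:
  k=0: C(6,0)·0.89^0·0.11^6 = 0.000002
  k=1: C(6,1)·0.89^1·0.11^5 = 0.000086
  k=2: C(6,2)·0.89^2·0.11^4 = 0.001740
Total = 0.001827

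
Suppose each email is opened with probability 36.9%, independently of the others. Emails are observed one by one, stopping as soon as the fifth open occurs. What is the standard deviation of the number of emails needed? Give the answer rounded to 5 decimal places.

4.81364

Y = total emails until the fifth success; negative binomial with r=5, p=0.369.
SD(Y) = √[r(1−p)/p²] = √(23.1710989) = 4.8136368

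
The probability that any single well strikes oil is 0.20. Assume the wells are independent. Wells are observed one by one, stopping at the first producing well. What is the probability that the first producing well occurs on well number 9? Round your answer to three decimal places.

Geometric (trials to first success), p = 0.20.
P(Y = 9) = (1−p)^8 · p = 0.16777 · 0.20 = 0.03355

0.034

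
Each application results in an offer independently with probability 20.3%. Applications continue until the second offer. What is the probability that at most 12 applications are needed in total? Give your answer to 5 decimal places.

0.73353

Finishing within 12 applications ⇔ at least 2 successes in the first 12. With X ~ Binomial(12, 0.203), P(Y ≤ 12) = 1 − P(X ≤ 1).
  k=0: C(12,0)·0.203^0·0.797^12 = 0.0656901
  k=1: C(12,1)·0.203^1·0.797^11 = 0.2007792
1 − 0.2664693 = 0.7335307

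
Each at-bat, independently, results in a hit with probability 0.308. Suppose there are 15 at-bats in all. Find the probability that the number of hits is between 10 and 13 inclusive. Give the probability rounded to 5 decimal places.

X ~ Binomial(15, 0.308); P(10 ≤ X ≤ 13) = Σ C(15,k) p^k (1−p)^(15−k) over k:
  k=10: C(15,10)·0.308^10·0.692^5 = 0.0036609
  k=11: C(15,11)·0.308^11·0.692^4 = 0.0007407
  k=12: C(15,12)·0.308^12·0.692^3 = 0.0001099
  k=13: C(15,13)·0.308^13·0.692^2 = 0.0000113
Total = 0.0045228

0.00452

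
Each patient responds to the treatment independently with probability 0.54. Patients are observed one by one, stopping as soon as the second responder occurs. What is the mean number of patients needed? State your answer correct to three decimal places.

3.704

Y = total patients until the second success; negative binomial with r=2, p=0.54.
E[Y] = r / p = 2 / 0.54 = 3.70370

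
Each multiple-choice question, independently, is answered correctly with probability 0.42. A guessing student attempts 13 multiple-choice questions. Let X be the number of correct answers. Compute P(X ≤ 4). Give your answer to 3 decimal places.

X ~ Binomial(13, 0.42); P(X ≤ 4) = Σ C(13,k) p^k (1−p)^(13−k) over k:
  k=0: C(13,0)·0.42^0·0.58^13 = 0.00084
  k=1: C(13,1)·0.42^1·0.58^12 = 0.00791
  k=2: C(13,2)·0.42^2·0.58^11 = 0.03438
  k=3: C(13,3)·0.42^3·0.58^10 = 0.09128
  k=4: C(13,4)·0.42^4·0.58^9 = 0.16526
Total = 0.29967

0.300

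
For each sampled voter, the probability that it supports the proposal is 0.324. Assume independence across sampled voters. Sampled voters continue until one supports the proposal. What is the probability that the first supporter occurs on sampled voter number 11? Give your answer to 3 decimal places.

Geometric (trials to first success), p = 0.324.
P(Y = 11) = (1−p)^10 · p = 0.019928 · 0.324 = 0.00646

0.006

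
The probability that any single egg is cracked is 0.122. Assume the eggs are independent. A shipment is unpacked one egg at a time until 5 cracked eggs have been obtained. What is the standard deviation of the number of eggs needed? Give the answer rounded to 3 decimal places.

17.174

Y = total eggs until the fifth success; negative binomial with r=5, p=0.122.
SD(Y) = √[r(1−p)/p²] = √(294.94759) = 17.17404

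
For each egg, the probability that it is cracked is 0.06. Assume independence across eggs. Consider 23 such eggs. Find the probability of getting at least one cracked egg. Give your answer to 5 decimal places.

P(at least one) = 1 − P(none) = 1 − (1 − 0.06)^23
= 1 − 0.2409576 = 0.7590424

0.75904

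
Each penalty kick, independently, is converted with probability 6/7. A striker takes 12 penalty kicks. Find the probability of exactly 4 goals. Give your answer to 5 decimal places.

X ~ Binomial(n=12, p=0.857143).
P(X=4) = C(12,4) · p^4 · (1−p)^8
= 495 · 0.53978 · 1.7347e-07 = 0.0000463

0.00005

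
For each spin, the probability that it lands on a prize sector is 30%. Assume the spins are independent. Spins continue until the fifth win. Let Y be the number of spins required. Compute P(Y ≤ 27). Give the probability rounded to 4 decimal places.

Finishing within 27 spins ⇔ at least 5 successes in the first 27. With X ~ Binomial(27, 0.30), P(Y ≤ 27) = 1 − P(X ≤ 4).
  k=0: C(27,0)·0.30^0·0.70^27 = 0.000066
  k=1: C(27,1)·0.30^1·0.70^26 = 0.000760
  k=2: C(27,2)·0.30^2·0.70^25 = 0.004236
  k=3: C(27,3)·0.30^3·0.70^24 = 0.015130
  k=4: C(27,4)·0.30^4·0.70^23 = 0.038906
1 − 0.059099 = 0.940901

0.9409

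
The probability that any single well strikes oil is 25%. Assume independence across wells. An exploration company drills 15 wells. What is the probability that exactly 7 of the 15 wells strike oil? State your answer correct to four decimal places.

0.0393

X ~ Binomial(n=15, p=0.25).
P(X=7) = C(15,7) · p^7 · (1−p)^8
= 6435 · 6.1035e-05 · 0.10011 = 0.039320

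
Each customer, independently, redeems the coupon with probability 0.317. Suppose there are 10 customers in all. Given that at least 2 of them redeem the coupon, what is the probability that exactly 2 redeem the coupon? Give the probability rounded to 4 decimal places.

0.2446

X ~ Binomial(10, 0.317). Want P(X=2 | X≥2) = P(X=2) / P(X≥2).
P(X=2) = C(10,2)·0.317^2·0.683^8 = 0.214139
P(X≥2) = 1 − 0.022091 − 0.102529 = 0.875381
Ratio = 0.214139 / 0.875381 = 0.244624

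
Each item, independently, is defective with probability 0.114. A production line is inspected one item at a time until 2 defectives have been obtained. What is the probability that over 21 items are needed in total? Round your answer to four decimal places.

0.2914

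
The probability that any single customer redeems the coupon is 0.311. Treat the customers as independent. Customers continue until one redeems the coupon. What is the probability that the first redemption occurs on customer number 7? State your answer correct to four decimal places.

Geometric (trials to first success), p = 0.311.
P(Y = 7) = (1−p)^6 · p = 0.10698 · 0.311 = 0.033272

0.0333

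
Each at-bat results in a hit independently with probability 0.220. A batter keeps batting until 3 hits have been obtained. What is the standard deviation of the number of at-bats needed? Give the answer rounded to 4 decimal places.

Y = total at-bats until the third success; negative binomial with r=3, p=0.22.
SD(Y) = √[r(1−p)/p²] = √(48.347107) = 6.953208

6.9532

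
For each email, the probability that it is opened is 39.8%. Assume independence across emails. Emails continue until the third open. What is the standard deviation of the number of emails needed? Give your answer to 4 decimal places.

3.3766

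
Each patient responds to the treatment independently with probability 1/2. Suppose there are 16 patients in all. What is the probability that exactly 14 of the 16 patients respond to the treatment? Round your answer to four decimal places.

0.0018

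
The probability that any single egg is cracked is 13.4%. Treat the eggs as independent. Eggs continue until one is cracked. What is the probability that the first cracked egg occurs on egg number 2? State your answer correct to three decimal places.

Geometric (trials to first success), p = 0.134.
P(Y = 2) = (1−p)^1 · p = 0.866 · 0.134 = 0.11604

0.116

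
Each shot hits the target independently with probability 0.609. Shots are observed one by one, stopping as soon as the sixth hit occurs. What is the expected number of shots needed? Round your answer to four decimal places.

9.8522

Y = total shots until the sixth success; negative binomial with r=6, p=0.609.
E[Y] = r / p = 6 / 0.609 = 9.852217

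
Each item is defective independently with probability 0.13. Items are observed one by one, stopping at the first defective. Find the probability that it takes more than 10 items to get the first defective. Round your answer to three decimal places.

Y = number of items to the first success; geometric, p = 0.13.
P(Y > 10) = P(first 10 all fail) = (1−p)^10 = 0.24842

0.248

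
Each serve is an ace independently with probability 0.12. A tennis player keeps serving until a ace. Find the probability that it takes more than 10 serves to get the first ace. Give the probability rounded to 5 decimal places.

Y = number of serves to the first success; geometric, p = 0.12.
P(Y > 10) = P(first 10 all fail) = (1−p)^10 = 0.2785010

0.27850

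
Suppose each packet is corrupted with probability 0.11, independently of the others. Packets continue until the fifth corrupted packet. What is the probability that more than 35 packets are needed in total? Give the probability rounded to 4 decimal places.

0.6601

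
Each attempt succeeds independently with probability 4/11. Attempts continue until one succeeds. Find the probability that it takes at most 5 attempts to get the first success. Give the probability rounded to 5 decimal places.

Y = number of attempts to the first success; geometric, p = 0.363636.
P(Y ≤ 5) = 1 − (1−p)^5 = 1 − 0.1043582 = 0.8956418

0.89564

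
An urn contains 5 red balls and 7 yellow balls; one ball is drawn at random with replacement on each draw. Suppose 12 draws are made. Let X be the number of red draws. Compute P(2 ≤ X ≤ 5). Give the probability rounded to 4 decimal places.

X ~ Binomial(12, 0.416667); P(2 ≤ X ≤ 5) = Σ C(12,k) p^k (1−p)^(12−k) over k:
  k=2: C(12,2)·0.416667^2·0.583333^10 = 0.052274
  k=3: C(12,3)·0.416667^3·0.583333^9 = 0.124463
  k=4: C(12,4)·0.416667^4·0.583333^8 = 0.200030
  k=5: C(12,5)·0.416667^5·0.583333^7 = 0.228605
Total = 0.605373

0.6054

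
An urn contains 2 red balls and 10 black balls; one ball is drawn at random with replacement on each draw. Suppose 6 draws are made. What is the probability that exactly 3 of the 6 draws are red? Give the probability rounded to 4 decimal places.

0.0536

X ~ Binomial(n=6, p=0.166667).
P(X=3) = C(6,3) · p^3 · (1−p)^3
= 20 · 0.0046296 · 0.5787 = 0.053584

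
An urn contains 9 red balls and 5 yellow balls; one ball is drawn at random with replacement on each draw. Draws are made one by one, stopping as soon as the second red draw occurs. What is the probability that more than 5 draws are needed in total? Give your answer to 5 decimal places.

0.05810

Needing more than 5 draws ⇔ fewer than 2 successes in the first 5. With X ~ Binomial(5, 0.642857), P(Y > 5) = P(X ≤ 1).
  k=0: C(5,0)·0.642857^0·0.357143^5 = 0.0058105
  k=1: C(5,1)·0.642857^1·0.357143^4 = 0.0522941
P(X ≤ 1) = 0.0581045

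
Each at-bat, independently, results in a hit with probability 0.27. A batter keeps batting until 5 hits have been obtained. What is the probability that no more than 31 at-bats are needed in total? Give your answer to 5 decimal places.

0.94829

Finishing within 31 at-bats ⇔ at least 5 successes in the first 31. With X ~ Binomial(31, 0.27), P(Y ≤ 31) = 1 − P(X ≤ 4).
  k=0: C(31,0)·0.27^0·0.73^31 = 0.0000579
  k=1: C(31,1)·0.27^1·0.73^30 = 0.0006644
  k=2: C(31,2)·0.27^2·0.73^29 = 0.0036859
  k=3: C(31,3)·0.27^3·0.73^28 = 0.0131784
  k=4: C(31,4)·0.27^4·0.73^27 = 0.0341193
1 − 0.0517059 = 0.9482941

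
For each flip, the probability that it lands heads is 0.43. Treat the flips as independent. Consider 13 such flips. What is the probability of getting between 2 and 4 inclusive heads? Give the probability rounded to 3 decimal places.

X ~ Binomial(13, 0.43); P(2 ≤ X ≤ 4) = Σ C(13,k) p^k (1−p)^(13−k) over k:
  k=2: C(13,2)·0.43^2·0.57^11 = 0.02976
  k=3: C(13,3)·0.43^3·0.57^10 = 0.08232
  k=4: C(13,4)·0.43^4·0.57^9 = 0.15526
Total = 0.26734

0.267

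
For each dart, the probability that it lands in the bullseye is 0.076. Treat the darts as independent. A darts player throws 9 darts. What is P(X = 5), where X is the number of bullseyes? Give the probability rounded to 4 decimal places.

0.0002

X ~ Binomial(n=9, p=0.076).
P(X=5) = C(9,5) · p^5 · (1−p)^4
= 126 · 2.5355e-06 · 0.72893 = 0.000233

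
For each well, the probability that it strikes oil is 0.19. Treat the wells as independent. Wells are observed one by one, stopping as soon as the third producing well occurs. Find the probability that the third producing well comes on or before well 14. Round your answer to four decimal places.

Finishing within 14 wells ⇔ at least 3 successes in the first 14. With X ~ Binomial(14, 0.19), P(Y ≤ 14) = 1 − P(X ≤ 2).
  k=0: C(14,0)·0.19^0·0.81^14 = 0.052335
  k=1: C(14,1)·0.19^1·0.81^13 = 0.171865
  k=2: C(14,2)·0.19^2·0.81^12 = 0.262041
1 − 0.486240 = 0.513760

0.5138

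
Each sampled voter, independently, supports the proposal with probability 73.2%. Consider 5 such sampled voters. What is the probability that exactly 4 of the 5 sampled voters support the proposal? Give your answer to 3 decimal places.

X ~ Binomial(n=5, p=0.732).
P(X=4) = C(5,4) · p^4 · (1−p)^1
= 5 · 0.28711 · 0.268 = 0.38472

0.385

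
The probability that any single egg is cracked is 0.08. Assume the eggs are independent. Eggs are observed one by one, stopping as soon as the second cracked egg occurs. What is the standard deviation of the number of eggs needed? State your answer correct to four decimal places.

Y = total eggs until the second success; negative binomial with r=2, p=0.08.
SD(Y) = √[r(1−p)/p²] = √(287.500000) = 16.955825

16.9558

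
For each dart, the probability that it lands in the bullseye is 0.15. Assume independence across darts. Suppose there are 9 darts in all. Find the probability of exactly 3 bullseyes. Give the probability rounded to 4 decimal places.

X ~ Binomial(n=9, p=0.15).
P(X=3) = C(9,3) · p^3 · (1−p)^6
= 84 · 0.003375 · 0.37715 = 0.106922

0.1069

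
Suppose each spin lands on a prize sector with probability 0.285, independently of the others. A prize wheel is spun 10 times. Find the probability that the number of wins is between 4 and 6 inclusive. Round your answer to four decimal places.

0.3031

X ~ Binomial(10, 0.285); P(4 ≤ X ≤ 6) = Σ C(10,k) p^k (1−p)^(10−k) over k:
  k=4: C(10,4)·0.285^4·0.715^6 = 0.185112
  k=5: C(10,5)·0.285^5·0.715^5 = 0.088543
  k=6: C(10,6)·0.285^6·0.715^4 = 0.029411
Total = 0.303067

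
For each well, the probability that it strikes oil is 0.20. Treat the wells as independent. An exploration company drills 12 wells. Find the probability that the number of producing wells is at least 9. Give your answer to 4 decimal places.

X ~ Binomial(12, 0.20); P(X ≥ 9) = Σ C(12,k) p^k (1−p)^(12−k) over k:
  k=9: C(12,9)·0.20^9·0.80^3 = 0.000058
  k=10: C(12,10)·0.20^10·0.80^2 = 0.000004
  k=11: C(12,11)·0.20^11·0.80^1 = 0.000000
  k=12: C(12,12)·0.20^12·0.80^0 = 0.000000
Total = 0.000062

0.0001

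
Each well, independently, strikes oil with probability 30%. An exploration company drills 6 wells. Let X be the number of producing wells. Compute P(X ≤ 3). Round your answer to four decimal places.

0.9295

X ~ Binomial(6, 0.30); P(X ≤ 3) = Σ C(6,k) p^k (1−p)^(6−k) over k:
  k=0: C(6,0)·0.30^0·0.70^6 = 0.117649
  k=1: C(6,1)·0.30^1·0.70^5 = 0.302526
  k=2: C(6,2)·0.30^2·0.70^4 = 0.324135
  k=3: C(6,3)·0.30^3·0.70^3 = 0.185220
Total = 0.929530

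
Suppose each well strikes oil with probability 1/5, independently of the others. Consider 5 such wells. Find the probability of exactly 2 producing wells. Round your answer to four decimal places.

X ~ Binomial(n=5, p=0.20).
P(X=2) = C(5,2) · p^2 · (1−p)^3
= 10 · 0.04 · 0.512 = 0.204800

0.2048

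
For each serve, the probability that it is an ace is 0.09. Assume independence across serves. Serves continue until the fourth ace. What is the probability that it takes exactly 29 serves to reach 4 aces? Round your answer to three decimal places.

0.020

Y = trial on which the fourth success occurs; negative binomial, r=4, p=0.09.
P(Y=29) = C(28,3) · p^4 · (1−p)^25
= 3276 · 6.561e-05 · 0.094631 = 0.02034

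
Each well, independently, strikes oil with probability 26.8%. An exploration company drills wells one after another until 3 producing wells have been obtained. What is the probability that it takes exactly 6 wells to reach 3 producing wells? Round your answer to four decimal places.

Y = trial on which the third success occurs; negative binomial, r=3, p=0.268.
P(Y=6) = C(5,2) · p^3 · (1−p)^3
= 10 · 0.019249 · 0.39222 = 0.075498

0.0755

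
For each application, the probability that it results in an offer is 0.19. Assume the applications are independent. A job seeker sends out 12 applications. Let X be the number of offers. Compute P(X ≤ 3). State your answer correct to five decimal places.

0.82045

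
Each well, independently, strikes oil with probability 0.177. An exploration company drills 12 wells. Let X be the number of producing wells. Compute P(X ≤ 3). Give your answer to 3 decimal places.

0.852

X ~ Binomial(12, 0.177); P(X ≤ 3) = Σ C(12,k) p^k (1−p)^(12−k) over k:
  k=0: C(12,0)·0.177^0·0.823^12 = 0.09656
  k=1: C(12,1)·0.177^1·0.823^11 = 0.24920
  k=2: C(12,2)·0.177^2·0.823^10 = 0.29477
  k=3: C(12,3)·0.177^3·0.823^9 = 0.21132
Total = 0.85186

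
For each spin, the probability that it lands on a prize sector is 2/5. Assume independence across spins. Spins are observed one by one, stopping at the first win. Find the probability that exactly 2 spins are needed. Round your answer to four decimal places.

Geometric (trials to first success), p = 0.40.
P(Y = 2) = (1−p)^1 · p = 0.6 · 0.40 = 0.240000

0.2400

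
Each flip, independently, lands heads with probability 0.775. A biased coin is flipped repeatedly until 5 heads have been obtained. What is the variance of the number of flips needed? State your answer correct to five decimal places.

1.87305

Y = total flips until the fifth success; negative binomial with r=5, p=0.775.
Var(Y) = r(1−p)/p² = 5·0.225 / 0.775² = 1.8730489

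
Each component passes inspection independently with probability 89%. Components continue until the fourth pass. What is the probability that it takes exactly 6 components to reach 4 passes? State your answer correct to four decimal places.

Y = trial on which the fourth success occurs; negative binomial, r=4, p=0.89.
P(Y=6) = C(5,3) · p^4 · (1−p)^2
= 10 · 0.62742 · 0.0121 = 0.075918

0.0759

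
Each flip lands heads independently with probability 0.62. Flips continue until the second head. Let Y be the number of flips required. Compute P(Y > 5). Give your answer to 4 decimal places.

Needing more than 5 flips ⇔ fewer than 2 successes in the first 5. With X ~ Binomial(5, 0.62), P(Y > 5) = P(X ≤ 1).
  k=0: C(5,0)·0.62^0·0.38^5 = 0.007924
  k=1: C(5,1)·0.62^1·0.38^4 = 0.064639
P(X ≤ 1) = 0.072563

0.0726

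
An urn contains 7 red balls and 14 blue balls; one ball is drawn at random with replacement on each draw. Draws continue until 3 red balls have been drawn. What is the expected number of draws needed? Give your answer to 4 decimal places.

9.0000

Y = total draws until the third success; negative binomial with r=3, p=0.333333.
E[Y] = r / p = 3 / 0.333333 = 9.000000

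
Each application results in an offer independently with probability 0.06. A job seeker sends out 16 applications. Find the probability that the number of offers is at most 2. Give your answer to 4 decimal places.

0.9327

X ~ Binomial(16, 0.06); P(X ≤ 2) = Σ C(16,k) p^k (1−p)^(16−k) over k:
  k=0: C(16,0)·0.06^0·0.94^16 = 0.371574
  k=1: C(16,1)·0.06^1·0.94^15 = 0.379480
  k=2: C(16,2)·0.06^2·0.94^14 = 0.181666
Total = 0.932720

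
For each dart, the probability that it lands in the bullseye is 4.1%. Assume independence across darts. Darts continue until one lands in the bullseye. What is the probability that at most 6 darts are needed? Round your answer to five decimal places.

Y = number of darts to the first success; geometric, p = 0.041.
P(Y ≤ 6) = 1 − (1−p)^6 = 1 − 0.7778783 = 0.2221217

0.22212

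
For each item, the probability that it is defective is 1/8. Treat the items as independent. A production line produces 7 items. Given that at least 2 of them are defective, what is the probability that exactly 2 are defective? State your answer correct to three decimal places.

X ~ Binomial(7, 0.125). Want P(X=2 | X≥2) = P(X=2) / P(X≥2).
P(X=2) = C(7,2)·0.125^2·0.875^5 = 0.16830
P(X≥2) = 1 − 0.39270 − 0.39270 = 0.21461
Ratio = 0.16830 / 0.21461 = 0.78421

0.784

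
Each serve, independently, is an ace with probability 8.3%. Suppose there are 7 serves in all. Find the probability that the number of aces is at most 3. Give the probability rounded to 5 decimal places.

0.99865

X ~ Binomial(7, 0.083); P(X ≤ 3) = Σ C(7,k) p^k (1−p)^(7−k) over k:
  k=0: C(7,0)·0.083^0·0.917^7 = 0.5452370
  k=1: C(7,1)·0.083^1·0.917^6 = 0.3454555
  k=2: C(7,2)·0.083^2·0.917^5 = 0.0938042
  k=3: C(7,3)·0.083^3·0.917^4 = 0.0141508
Total = 0.9986475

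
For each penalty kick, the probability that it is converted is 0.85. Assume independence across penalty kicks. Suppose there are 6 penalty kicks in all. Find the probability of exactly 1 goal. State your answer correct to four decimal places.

X ~ Binomial(n=6, p=0.85).
P(X=1) = C(6,1) · p^1 · (1−p)^5
= 6 · 0.85 · 7.5937e-05 = 0.000387

0.0004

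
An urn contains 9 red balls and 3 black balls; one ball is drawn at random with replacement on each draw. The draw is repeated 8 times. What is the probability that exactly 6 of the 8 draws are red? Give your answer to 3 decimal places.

X ~ Binomial(n=8, p=0.75).
P(X=6) = C(8,6) · p^6 · (1−p)^2
= 28 · 0.17798 · 0.0625 = 0.31146

0.311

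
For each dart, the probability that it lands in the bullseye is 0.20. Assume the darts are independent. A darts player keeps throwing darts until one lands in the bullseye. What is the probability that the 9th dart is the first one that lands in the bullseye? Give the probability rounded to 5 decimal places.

0.03355

Geometric (trials to first success), p = 0.20.
P(Y = 9) = (1−p)^8 · p = 0.16777 · 0.20 = 0.0335544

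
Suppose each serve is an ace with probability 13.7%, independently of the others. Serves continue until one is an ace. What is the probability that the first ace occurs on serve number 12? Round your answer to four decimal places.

0.0271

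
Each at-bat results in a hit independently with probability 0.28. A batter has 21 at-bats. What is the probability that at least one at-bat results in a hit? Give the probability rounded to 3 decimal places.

P(at least one) = 1 − P(none) = 1 − (1 − 0.28)^21
= 1 − 0.00101 = 0.99899

0.999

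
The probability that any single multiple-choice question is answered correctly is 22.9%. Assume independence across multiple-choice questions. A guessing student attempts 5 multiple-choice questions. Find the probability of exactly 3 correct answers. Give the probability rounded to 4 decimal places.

X ~ Binomial(n=5, p=0.229).
P(X=3) = C(5,3) · p^3 · (1−p)^2
= 10 · 0.012009 · 0.59444 = 0.071386

0.0714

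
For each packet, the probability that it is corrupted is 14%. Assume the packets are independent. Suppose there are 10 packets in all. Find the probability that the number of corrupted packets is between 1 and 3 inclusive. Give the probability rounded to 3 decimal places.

X ~ Binomial(10, 0.14); P(1 ≤ X ≤ 3) = Σ C(10,k) p^k (1−p)^(10−k) over k:
  k=1: C(10,1)·0.14^1·0.86^9 = 0.36026
  k=2: C(10,2)·0.14^2·0.86^8 = 0.26391
  k=3: C(10,3)·0.14^3·0.86^7 = 0.11457
Total = 0.73873

0.739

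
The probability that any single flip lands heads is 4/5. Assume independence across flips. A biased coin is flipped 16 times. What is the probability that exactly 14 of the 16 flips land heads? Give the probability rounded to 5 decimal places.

X ~ Binomial(n=16, p=0.80).
P(X=14) = C(16,14) · p^14 · (1−p)^2
= 120 · 0.04398 · 0.04 = 0.2111062

0.21111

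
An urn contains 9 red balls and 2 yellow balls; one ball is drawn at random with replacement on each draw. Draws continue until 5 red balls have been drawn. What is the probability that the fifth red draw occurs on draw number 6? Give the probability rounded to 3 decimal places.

Y = trial on which the fifth success occurs; negative binomial, r=5, p=0.818182.
P(Y=6) = C(5,4) · p^5 · (1−p)^1
= 5 · 0.36665 · 0.18182 = 0.33332

0.333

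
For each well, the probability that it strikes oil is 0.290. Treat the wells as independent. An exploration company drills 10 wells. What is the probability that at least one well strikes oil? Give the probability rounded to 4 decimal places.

0.9674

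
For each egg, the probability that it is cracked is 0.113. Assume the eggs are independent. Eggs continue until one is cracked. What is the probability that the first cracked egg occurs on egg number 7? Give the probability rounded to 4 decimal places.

Geometric (trials to first success), p = 0.113.
P(Y = 7) = (1−p)^6 · p = 0.48701 · 0.113 = 0.055033

0.0550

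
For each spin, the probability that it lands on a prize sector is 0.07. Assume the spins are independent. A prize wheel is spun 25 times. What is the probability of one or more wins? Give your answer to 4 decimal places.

P(at least one) = 1 − P(none) = 1 − (1 − 0.07)^25
= 1 − 0.162957 = 0.837043

0.8370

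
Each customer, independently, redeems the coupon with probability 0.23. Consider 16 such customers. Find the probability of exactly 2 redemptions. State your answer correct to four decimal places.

0.1635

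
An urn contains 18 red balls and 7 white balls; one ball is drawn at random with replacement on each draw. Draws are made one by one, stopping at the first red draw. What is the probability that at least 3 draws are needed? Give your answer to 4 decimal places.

Y = number of draws to the first success; geometric, p = 0.72.
P(Y > 2) = P(first 2 all fail) = (1−p)^2 = 0.078400

0.0784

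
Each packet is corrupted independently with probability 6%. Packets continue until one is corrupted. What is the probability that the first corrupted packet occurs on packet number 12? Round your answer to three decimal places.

Geometric (trials to first success), p = 0.06.
P(Y = 12) = (1−p)^11 · p = 0.5063 · 0.06 = 0.03038

0.030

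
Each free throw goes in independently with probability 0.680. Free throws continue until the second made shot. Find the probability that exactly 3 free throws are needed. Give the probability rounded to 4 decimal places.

0.2959

Y = trial on which the second success occurs; negative binomial, r=2, p=0.68.
P(Y=3) = C(2,1) · p^2 · (1−p)^1
= 2 · 0.4624 · 0.32 = 0.295936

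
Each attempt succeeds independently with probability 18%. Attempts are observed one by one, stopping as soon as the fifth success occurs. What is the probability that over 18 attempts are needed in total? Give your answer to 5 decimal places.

0.78837

Needing more than 18 attempts ⇔ fewer than 5 successes in the first 18. With X ~ Binomial(18, 0.18), P(Y > 18) = P(X ≤ 4).
  k=0: C(18,0)·0.18^0·0.82^18 = 0.0280963
  k=1: C(18,1)·0.18^1·0.82^17 = 0.1110147
  k=2: C(18,2)·0.18^2·0.82^16 = 0.2071372
  k=3: C(18,3)·0.18^3·0.82^15 = 0.2425021
  k=4: C(18,4)·0.18^4·0.82^14 = 0.1996206
P(X ≤ 4) = 0.7883709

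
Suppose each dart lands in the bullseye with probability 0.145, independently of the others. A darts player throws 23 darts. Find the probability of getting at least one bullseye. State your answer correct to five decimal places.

P(at least one) = 1 − P(none) = 1 − (1 − 0.145)^23
= 1 − 0.0272408 = 0.9727592

0.97276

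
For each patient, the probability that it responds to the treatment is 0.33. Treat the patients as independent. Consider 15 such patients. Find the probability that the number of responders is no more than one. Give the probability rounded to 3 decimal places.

0.021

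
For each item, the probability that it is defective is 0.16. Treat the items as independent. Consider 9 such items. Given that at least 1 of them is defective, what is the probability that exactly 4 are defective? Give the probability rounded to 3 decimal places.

0.044

X ~ Binomial(9, 0.16). Want P(X=4 | X≥1) = P(X=4) / P(X≥1).
P(X=4) = C(9,4)·0.16^4·0.84^5 = 0.03453
P(X≥1) = 1 − 0.20822 = 0.79178
Ratio = 0.03453 / 0.79178 = 0.04362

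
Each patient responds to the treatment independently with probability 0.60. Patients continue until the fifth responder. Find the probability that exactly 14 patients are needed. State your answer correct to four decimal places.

Y = trial on which the fifth success occurs; negative binomial, r=5, p=0.60.
P(Y=14) = C(13,4) · p^5 · (1−p)^9
= 715 · 0.07776 · 0.00026214 = 0.014575

0.0146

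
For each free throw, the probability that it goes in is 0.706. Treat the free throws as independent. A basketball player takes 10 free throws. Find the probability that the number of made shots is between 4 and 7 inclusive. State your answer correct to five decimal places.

X ~ Binomial(10, 0.706); P(4 ≤ X ≤ 7) = Σ C(10,k) p^k (1−p)^(10−k) over k:
  k=4: C(10,4)·0.706^4·0.294^6 = 0.0336916
  k=5: C(10,5)·0.706^5·0.294^5 = 0.0970869
  k=6: C(10,6)·0.706^6·0.294^4 = 0.1942839
  k=7: C(10,7)·0.706^7·0.294^3 = 0.2665975
Total = 0.5916600

0.59166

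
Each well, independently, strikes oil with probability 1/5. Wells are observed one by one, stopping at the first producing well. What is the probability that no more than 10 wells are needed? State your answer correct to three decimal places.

0.893

Y = number of wells to the first success; geometric, p = 0.20.
P(Y ≤ 10) = 1 − (1−p)^10 = 1 − 0.10737 = 0.89263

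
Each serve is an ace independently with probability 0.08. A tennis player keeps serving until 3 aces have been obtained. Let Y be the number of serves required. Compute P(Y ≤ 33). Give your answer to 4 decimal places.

0.4982

Finishing within 33 serves ⇔ at least 3 successes in the first 33. With X ~ Binomial(33, 0.08), P(Y ≤ 33) = 1 − P(X ≤ 2).
  k=0: C(33,0)·0.08^0·0.92^33 = 0.063826
  k=1: C(33,1)·0.08^1·0.92^32 = 0.183153
  k=2: C(33,2)·0.08^2·0.92^31 = 0.254822
1 − 0.501801 = 0.498199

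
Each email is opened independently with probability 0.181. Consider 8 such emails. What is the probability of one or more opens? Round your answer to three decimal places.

0.798

P(at least one) = 1 − P(none) = 1 − (1 − 0.181)^8
= 1 − 0.20243 = 0.79757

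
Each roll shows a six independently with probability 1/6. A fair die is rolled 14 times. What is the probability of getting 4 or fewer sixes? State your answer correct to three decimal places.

X ~ Binomial(14, 0.166667); P(X ≤ 4) = Σ C(14,k) p^k (1−p)^(14−k) over k:
  k=0: C(14,0)·0.166667^0·0.833333^14 = 0.07789
  k=1: C(14,1)·0.166667^1·0.833333^13 = 0.21808
  k=2: C(14,2)·0.166667^2·0.833333^12 = 0.28351
  k=3: C(14,3)·0.166667^3·0.833333^11 = 0.22681
  k=4: C(14,4)·0.166667^4·0.833333^10 = 0.12474
Total = 0.93102

0.931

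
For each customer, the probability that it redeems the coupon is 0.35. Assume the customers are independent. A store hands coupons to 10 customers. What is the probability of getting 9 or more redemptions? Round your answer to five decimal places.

X ~ Binomial(10, 0.35); P(X ≥ 9) = Σ C(10,k) p^k (1−p)^(10−k) over k:
  k=9: C(10,9)·0.35^9·0.65^1 = 0.0005123
  k=10: C(10,10)·0.35^10·0.65^0 = 0.0000276
Total = 0.0005399

0.00054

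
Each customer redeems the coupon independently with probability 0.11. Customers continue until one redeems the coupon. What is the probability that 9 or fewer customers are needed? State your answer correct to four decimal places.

0.6496

Y = number of customers to the first success; geometric, p = 0.11.
P(Y ≤ 9) = 1 − (1−p)^9 = 1 − 0.350356 = 0.649644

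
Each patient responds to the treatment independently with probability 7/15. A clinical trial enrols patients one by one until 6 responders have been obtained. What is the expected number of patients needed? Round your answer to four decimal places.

12.8571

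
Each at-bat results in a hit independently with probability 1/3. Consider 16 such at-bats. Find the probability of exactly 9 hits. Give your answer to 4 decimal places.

0.0340

X ~ Binomial(n=16, p=0.333333).
P(X=9) = C(16,9) · p^9 · (1−p)^7
= 11440 · 5.0805e-05 · 0.058528 = 0.034017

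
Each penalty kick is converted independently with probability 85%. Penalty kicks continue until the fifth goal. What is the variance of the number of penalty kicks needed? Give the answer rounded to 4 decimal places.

1.0381

Y = total penalty kicks until the fifth success; negative binomial with r=5, p=0.85.
Var(Y) = r(1−p)/p² = 5·0.15 / 0.85² = 1.038062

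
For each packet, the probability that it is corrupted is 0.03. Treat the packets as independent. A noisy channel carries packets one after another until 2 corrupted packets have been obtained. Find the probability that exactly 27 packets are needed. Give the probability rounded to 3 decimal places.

0.011

Y = trial on which the second success occurs; negative binomial, r=2, p=0.03.
P(Y=27) = C(26,1) · p^2 · (1−p)^25
= 26 · 0.0009 · 0.46697 = 0.01093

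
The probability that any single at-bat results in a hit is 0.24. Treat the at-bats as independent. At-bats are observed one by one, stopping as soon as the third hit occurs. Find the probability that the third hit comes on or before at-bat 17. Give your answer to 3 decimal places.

0.812

Finishing within 17 at-bats ⇔ at least 3 successes in the first 17. With X ~ Binomial(17, 0.24), P(Y ≤ 17) = 1 − P(X ≤ 2).
  k=0: C(17,0)·0.24^0·0.76^17 = 0.00942
  k=1: C(17,1)·0.24^1·0.76^16 = 0.05054
  k=2: C(17,2)·0.24^2·0.76^15 = 0.12769
1 − 0.18765 = 0.81235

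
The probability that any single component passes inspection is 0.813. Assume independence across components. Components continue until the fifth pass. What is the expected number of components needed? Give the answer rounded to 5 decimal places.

Y = total components until the fifth success; negative binomial with r=5, p=0.813.
E[Y] = r / p = 5 / 0.813 = 6.1500615

6.15006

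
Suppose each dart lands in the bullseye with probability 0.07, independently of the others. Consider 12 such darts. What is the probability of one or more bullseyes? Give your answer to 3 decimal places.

P(at least one) = 1 − P(none) = 1 − (1 − 0.07)^12
= 1 − 0.41860 = 0.58140

0.581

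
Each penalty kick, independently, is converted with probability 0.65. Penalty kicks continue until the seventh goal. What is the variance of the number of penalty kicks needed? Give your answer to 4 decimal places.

5.7988

Y = total penalty kicks until the seventh success; negative binomial with r=7, p=0.65.
Var(Y) = r(1−p)/p² = 7·0.35 / 0.65² = 5.798817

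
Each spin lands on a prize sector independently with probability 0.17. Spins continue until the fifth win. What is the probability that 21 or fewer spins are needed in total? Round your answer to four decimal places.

Finishing within 21 spins ⇔ at least 5 successes in the first 21. With X ~ Binomial(21, 0.17), P(Y ≤ 21) = 1 − P(X ≤ 4).
  k=0: C(21,0)·0.17^0·0.83^21 = 0.019982
  k=1: C(21,1)·0.17^1·0.83^20 = 0.085947
  k=2: C(21,2)·0.17^2·0.83^19 = 0.176036
  k=3: C(21,3)·0.17^3·0.83^18 = 0.228352
  k=4: C(21,4)·0.17^4·0.83^17 = 0.210469
1 − 0.720785 = 0.279215

0.2792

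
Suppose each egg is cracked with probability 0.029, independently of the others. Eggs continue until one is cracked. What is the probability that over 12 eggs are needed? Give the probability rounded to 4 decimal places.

Y = number of eggs to the first success; geometric, p = 0.029.
P(Y > 12) = P(first 12 all fail) = (1−p)^12 = 0.702475

0.7025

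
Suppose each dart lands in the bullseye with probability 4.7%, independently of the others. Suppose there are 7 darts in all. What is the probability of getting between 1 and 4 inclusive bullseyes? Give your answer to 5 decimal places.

0.28607

X ~ Binomial(7, 0.047); P(1 ≤ X ≤ 4) = Σ C(7,k) p^k (1−p)^(7−k) over k:
  k=1: C(7,1)·0.047^1·0.953^6 = 0.2464639
  k=2: C(7,2)·0.047^2·0.953^5 = 0.0364653
  k=3: C(7,3)·0.047^3·0.953^4 = 0.0029973
  k=4: C(7,4)·0.047^4·0.953^3 = 0.0001478
Total = 0.2860743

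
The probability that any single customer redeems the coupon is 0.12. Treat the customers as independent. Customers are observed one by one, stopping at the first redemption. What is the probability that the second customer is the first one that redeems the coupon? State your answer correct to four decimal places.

Geometric (trials to first success), p = 0.12.
P(Y = 2) = (1−p)^1 · p = 0.88 · 0.12 = 0.105600

0.1056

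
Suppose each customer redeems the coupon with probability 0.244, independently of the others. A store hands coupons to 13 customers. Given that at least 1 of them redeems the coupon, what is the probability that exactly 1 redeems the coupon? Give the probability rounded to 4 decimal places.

X ~ Binomial(13, 0.244). Want P(X=1 | X≥1) = P(X=1) / P(X≥1).
P(X=1) = C(13,1)·0.244^1·0.756^12 = 0.110559
P(X≥1) = 1 − 0.026350 = 0.973650
Ratio = 0.110559 / 0.973650 = 0.113551

0.1136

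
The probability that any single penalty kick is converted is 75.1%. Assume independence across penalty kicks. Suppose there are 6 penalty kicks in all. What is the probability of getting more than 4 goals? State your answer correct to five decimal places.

X ~ Binomial(6, 0.751); P(X ≥ 5) = Σ C(6,k) p^k (1−p)^(6−k) over k:
  k=5: C(6,5)·0.751^5·0.249^1 = 0.3569031
  k=6: C(6,6)·0.751^6·0.249^0 = 0.1794071
Total = 0.5363102

0.53631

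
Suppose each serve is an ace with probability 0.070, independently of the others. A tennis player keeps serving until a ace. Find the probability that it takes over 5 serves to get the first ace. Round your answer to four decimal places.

0.6957

Y = number of serves to the first success; geometric, p = 0.07.
P(Y > 5) = P(first 5 all fail) = (1−p)^5 = 0.695688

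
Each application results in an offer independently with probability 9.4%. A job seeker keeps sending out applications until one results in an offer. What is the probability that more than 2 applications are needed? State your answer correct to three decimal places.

0.821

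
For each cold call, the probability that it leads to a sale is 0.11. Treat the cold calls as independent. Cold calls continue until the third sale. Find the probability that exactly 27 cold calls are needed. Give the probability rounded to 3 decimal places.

0.026

Y = trial on which the third success occurs; negative binomial, r=3, p=0.11.
P(Y=27) = C(26,2) · p^3 · (1−p)^24
= 325 · 0.001331 · 0.061004 = 0.02639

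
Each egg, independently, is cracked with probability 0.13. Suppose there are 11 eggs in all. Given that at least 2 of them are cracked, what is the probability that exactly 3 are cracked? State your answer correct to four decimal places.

0.2776

X ~ Binomial(11, 0.13). Want P(X=3 | X≥2) = P(X=3) / P(X≥2).
P(X=3) = C(11,3)·0.13^3·0.87^8 = 0.118978
P(X≥2) = 1 − 0.216128 − 0.355245 = 0.428626
Ratio = 0.118978 / 0.428626 = 0.277581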